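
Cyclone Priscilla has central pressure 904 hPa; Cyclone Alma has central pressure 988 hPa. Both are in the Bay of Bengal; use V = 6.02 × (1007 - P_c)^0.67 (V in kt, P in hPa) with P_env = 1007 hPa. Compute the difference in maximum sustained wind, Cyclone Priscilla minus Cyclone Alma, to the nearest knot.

Cyclone Priscilla: ΔP = 103; V ≈ 6.02 × 103^0.67 ≈ 134.34 kt.
Cyclone Alma: ΔP = 19; V ≈ 6.02 × 19^0.67 ≈ 43.29 kt.
Difference ≈ 134.34 − 43.29 = 91.05 → 91 kt.

91 kt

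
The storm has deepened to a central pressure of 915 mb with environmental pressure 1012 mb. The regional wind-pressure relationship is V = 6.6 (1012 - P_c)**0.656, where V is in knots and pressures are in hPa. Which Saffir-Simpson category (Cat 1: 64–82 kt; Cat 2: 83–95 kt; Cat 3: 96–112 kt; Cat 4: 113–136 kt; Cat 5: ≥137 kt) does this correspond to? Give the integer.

4

ΔP = 1012 − 915 = 97 mb.
V ≈ 6.6 × 97^0.656 = 6.6 × 20.11 ≈ 133 kt.
133 kt falls in the Category 4 band.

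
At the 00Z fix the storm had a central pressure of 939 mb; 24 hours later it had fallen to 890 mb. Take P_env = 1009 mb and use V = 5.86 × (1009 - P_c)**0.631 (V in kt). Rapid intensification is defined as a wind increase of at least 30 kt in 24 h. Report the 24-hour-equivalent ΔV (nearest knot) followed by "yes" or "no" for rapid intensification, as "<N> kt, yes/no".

V₁: ΔP = 70, V ≈ 5.86 × 70^0.631 ≈ 85.54 kt.
V₂: ΔP = 119, V ≈ 5.86 × 119^0.631 ≈ 119.56 kt.
ΔV over 24 h = 34.02 kt → 24 h equivalent = 34.02 × 24/24 ≈ 34.02 kt.
34 kt ≥ 30 kt ⇒ rapid intensification.

34 kt, yes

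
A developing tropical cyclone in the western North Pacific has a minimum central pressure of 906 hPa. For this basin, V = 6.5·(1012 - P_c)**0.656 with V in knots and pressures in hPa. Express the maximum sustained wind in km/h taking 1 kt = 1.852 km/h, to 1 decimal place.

256.5 km/h

ΔP = 1012 − 906 = 106 hPa.
V ≈ 6.5 × 106^0.656 = 6.5 × 21.311 ≈ 138.520 kt.
138.520 × 1.852 ≈ 256.54 km/h → 256.5 km/h.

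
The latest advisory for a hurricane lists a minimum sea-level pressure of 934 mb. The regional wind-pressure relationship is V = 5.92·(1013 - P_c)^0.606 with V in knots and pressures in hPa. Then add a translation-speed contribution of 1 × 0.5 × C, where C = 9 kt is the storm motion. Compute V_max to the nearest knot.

88 kt

ΔP = 1013 − 934 = 79 mb.
79^0.606 ≈ 14.124.
V ≈ 5.92 × 14.124 ≈ 83.6 kt.
Translation term: 1 × 0.5 × 9 = 4.5 kt.
Corrected V ≈ 88.1 kt → 88 kt.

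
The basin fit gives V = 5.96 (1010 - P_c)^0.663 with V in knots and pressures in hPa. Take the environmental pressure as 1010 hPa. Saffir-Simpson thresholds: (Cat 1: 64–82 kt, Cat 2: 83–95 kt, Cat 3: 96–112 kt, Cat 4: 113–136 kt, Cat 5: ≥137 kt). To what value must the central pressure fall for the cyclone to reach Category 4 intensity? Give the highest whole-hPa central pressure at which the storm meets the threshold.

925 hPa

Category 4 begins at V = 113 kt.
Required ΔP = (113/5.96)^(1/0.663) = 18.960^1.508 ≈ 84.60 hPa.
P_c ≤ 1010 − 84.60 = 925.40, so the highest integer P_c is 925 hPa.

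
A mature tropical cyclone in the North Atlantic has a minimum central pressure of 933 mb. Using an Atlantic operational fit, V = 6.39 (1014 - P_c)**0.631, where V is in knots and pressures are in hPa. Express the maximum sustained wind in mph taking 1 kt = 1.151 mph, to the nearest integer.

ΔP = 1014 − 933 = 81 mb.
V ≈ 6.39 × 81^0.631 = 6.39 × 16.005 ≈ 102.272 kt.
102.272 × 1.151 ≈ 117.71 mph → 118 mph.

118 mph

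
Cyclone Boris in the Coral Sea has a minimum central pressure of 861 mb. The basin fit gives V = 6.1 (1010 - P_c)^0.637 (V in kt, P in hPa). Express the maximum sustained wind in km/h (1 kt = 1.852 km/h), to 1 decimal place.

273.7 km/h

ΔP = 1010 − 861 = 149 mb.
V ≈ 6.1 × 149^0.637 = 6.1 × 24.228 ≈ 147.792 kt.
147.792 × 1.852 ≈ 273.71 km/h → 273.7 km/h.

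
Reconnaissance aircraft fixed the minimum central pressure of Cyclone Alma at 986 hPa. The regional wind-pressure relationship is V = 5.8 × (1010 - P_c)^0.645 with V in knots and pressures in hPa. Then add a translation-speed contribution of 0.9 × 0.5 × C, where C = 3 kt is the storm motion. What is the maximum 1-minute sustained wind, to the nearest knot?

ΔP = 1010 − 986 = 24 hPa.
24^0.645 ≈ 7.767.
V ≈ 5.8 × 7.767 ≈ 45.0 kt.
Translation term: 0.9 × 0.5 × 3 = 1.35 kt.
Corrected V ≈ 46.35 kt → 46 kt.

46 kt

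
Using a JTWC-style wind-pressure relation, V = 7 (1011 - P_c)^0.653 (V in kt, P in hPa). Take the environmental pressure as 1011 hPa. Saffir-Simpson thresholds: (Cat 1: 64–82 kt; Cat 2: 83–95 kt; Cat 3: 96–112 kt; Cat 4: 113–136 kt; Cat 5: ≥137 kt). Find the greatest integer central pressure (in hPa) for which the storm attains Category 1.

981 hPa

Category 1 begins at V = 64 kt.
Required ΔP = (64/7)^(1/0.653) = 9.143^1.531 ≈ 29.63 hPa.
P_c ≤ 1011 − 29.63 = 981.37, so the highest integer P_c is 981 hPa.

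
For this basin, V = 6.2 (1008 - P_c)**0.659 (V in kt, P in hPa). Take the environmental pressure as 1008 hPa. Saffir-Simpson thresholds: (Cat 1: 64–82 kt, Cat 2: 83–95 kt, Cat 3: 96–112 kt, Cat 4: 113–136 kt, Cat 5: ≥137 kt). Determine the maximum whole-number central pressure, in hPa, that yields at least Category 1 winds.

Category 1 begins at V = 64 kt.
Required ΔP = (64/6.2)^(1/0.659) = 10.323^1.517 ≈ 34.54 hPa.
P_c ≤ 1008 − 34.54 = 973.46, so the highest integer P_c is 973 hPa.

973 hPa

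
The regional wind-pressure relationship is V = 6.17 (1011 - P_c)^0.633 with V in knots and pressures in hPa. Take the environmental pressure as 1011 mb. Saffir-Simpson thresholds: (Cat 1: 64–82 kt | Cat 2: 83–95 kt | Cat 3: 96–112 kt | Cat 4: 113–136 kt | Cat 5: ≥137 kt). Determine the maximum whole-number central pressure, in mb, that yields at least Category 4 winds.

Category 4 begins at V = 113 kt.
Required ΔP = (113/6.17)^(1/0.633) = 18.314^1.580 ≈ 98.84 mb.
P_c ≤ 1011 − 98.84 = 912.16, so the highest integer P_c is 912 mb.

912 mb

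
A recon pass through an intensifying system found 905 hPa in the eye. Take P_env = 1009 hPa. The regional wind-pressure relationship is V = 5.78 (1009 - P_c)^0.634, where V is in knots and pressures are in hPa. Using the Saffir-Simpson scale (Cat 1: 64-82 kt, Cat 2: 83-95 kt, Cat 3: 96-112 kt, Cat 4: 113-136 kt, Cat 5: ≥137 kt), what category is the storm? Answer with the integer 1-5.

ΔP = 1009 − 905 = 104 hPa.
V ≈ 5.78 × 104^0.634 = 5.78 × 19.00 ≈ 110 kt.
110 kt falls in the Category 3 band.

3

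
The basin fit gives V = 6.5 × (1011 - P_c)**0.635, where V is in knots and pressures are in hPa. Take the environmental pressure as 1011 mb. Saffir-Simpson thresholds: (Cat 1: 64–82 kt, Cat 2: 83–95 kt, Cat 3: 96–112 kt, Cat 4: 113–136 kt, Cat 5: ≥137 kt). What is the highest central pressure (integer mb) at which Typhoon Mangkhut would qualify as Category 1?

Category 1 begins at V = 64 kt.
Required ΔP = (64/6.5)^(1/0.635) = 9.846^1.575 ≈ 36.66 mb.
P_c ≤ 1011 − 36.66 = 974.34, so the highest integer P_c is 974 mb.

974 mb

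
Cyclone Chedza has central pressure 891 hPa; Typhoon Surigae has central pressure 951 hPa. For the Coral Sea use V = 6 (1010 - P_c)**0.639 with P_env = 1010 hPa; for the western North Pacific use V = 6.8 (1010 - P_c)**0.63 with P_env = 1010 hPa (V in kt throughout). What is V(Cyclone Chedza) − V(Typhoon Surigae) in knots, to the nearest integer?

38 kt

Cyclone Chedza: ΔP = 119; V ≈ 6 × 119^0.639 ≈ 127.18 kt.
Typhoon Surigae: ΔP = 59; V ≈ 6.8 × 59^0.63 ≈ 88.75 kt.
Difference ≈ 127.18 − 88.75 = 38.43 → 38 kt.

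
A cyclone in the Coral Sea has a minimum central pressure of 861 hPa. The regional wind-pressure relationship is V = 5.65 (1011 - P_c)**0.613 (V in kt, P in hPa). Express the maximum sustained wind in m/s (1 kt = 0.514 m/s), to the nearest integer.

63 m/s

ΔP = 1011 − 861 = 150 hPa.
V ≈ 5.65 × 150^0.613 = 5.65 × 21.575 ≈ 121.897 kt.
121.897 × 0.514 ≈ 62.65 m/s → 63 m/s.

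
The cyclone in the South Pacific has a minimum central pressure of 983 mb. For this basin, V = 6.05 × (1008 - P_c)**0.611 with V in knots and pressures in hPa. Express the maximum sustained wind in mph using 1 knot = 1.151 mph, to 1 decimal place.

49.8 mph

ΔP = 1008 − 983 = 25 mb.
V ≈ 6.05 × 25^0.611 = 6.05 × 7.147 ≈ 43.241 kt.
43.241 × 1.151 ≈ 49.77 mph → 49.8 mph.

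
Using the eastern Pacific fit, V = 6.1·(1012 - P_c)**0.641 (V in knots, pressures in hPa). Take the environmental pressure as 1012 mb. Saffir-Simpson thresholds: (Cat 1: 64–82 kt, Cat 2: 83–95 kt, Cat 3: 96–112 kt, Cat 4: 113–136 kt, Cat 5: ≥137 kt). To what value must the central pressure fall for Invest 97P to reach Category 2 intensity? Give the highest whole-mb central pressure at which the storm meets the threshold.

Category 2 begins at V = 83 kt.
Required ΔP = (83/6.1)^(1/0.641) = 13.607^1.560 ≈ 58.71 mb.
P_c ≤ 1012 − 58.71 = 953.29, so the highest integer P_c is 953 mb.

953 mb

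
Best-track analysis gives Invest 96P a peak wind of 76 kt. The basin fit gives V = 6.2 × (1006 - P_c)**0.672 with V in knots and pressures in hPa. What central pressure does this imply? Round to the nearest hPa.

964 hPa

ΔP = (V / 6.2)^(1/0.672) = (76/6.2)^1.488.
76/6.2 = 12.258; 12.258^1.488 ≈ 41.66 hPa.
P_c = 1006 − 41.66 = 964.34 ≈ 964 hPa.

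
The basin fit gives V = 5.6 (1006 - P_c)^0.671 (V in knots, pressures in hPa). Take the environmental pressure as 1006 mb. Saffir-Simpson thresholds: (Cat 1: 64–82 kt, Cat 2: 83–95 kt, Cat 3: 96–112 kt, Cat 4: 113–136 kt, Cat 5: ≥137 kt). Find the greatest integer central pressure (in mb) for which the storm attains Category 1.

968 mb

Category 1 begins at V = 64 kt.
Required ΔP = (64/5.6)^(1/0.671) = 11.429^1.490 ≈ 37.73 mb.
P_c ≤ 1006 − 37.73 = 968.27, so the highest integer P_c is 968 mb.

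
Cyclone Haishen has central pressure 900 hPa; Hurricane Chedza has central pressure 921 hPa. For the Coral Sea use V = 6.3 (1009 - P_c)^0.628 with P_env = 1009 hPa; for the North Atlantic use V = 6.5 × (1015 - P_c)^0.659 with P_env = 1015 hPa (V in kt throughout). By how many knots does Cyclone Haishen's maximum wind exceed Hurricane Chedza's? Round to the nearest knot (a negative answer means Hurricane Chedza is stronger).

Cyclone Haishen: ΔP = 109; V ≈ 6.3 × 109^0.628 ≈ 119.91 kt.
Hurricane Chedza: ΔP = 94; V ≈ 6.5 × 94^0.659 ≈ 129.78 kt.
Difference ≈ 119.91 − 129.78 = -9.87 → -10 kt.

-10 kt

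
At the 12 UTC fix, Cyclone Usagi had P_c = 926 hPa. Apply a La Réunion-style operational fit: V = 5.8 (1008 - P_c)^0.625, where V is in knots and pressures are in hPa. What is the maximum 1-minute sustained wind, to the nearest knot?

91 kt

ΔP = 1008 − 926 = 82 hPa.
82^0.625 ≈ 15.708.
V ≈ 5.8 × 15.708 ≈ 91.1 kt.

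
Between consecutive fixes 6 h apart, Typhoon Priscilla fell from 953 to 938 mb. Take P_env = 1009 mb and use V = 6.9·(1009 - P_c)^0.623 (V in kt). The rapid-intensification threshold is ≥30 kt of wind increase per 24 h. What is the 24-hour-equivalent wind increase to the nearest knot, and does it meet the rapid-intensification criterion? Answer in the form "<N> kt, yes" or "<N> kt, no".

54 kt, yes

V₁: ΔP = 56, V ≈ 6.9 × 56^0.623 ≈ 84.72 kt.
V₂: ΔP = 71, V ≈ 6.9 × 71^0.623 ≈ 98.22 kt.
ΔV over 6 h = 13.50 kt → 24 h equivalent = 13.50 × 24/6 ≈ 54.00 kt.
54 kt ≥ 30 kt ⇒ rapid intensification.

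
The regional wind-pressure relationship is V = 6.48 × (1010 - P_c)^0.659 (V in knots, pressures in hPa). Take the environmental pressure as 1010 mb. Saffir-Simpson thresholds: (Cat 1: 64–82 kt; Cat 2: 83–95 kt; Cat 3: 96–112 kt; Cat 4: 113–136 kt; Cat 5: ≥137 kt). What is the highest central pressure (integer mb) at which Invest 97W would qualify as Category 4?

933 mb

Category 4 begins at V = 113 kt.
Required ΔP = (113/6.48)^(1/0.659) = 17.438^1.517 ≈ 76.55 mb.
P_c ≤ 1010 − 76.55 = 933.45, so the highest integer P_c is 933 mb.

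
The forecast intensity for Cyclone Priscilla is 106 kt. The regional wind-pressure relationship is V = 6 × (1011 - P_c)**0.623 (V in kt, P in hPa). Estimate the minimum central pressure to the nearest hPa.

ΔP = (V / 6)^(1/0.623) = (106/6)^1.605.
106/6 = 17.667; 17.667^1.605 ≈ 100.43 hPa.
P_c = 1011 − 100.43 = 910.57 ≈ 911 hPa.

911 hPa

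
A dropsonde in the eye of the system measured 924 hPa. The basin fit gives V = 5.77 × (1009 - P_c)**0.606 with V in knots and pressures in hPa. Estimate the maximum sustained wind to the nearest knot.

85 kt

ΔP = 1009 − 924 = 85 hPa.
85^0.606 ≈ 14.765.
V ≈ 5.77 × 14.765 ≈ 85.2 kt.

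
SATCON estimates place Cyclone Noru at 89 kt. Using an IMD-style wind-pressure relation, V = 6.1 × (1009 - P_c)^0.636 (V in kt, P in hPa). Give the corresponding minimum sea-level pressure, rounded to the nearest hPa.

941 hPa

ΔP = (V / 6.1)^(1/0.636) = (89/6.1)^1.572.
89/6.1 = 14.590; 14.590^1.572 ≈ 67.65 hPa.
P_c = 1009 − 67.65 = 941.35 ≈ 941 hPa.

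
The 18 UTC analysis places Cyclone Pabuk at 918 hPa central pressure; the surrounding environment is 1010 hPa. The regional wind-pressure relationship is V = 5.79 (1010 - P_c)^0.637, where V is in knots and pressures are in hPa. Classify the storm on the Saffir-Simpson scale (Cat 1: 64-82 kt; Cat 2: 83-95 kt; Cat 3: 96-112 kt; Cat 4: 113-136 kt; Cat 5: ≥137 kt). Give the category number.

3

ΔP = 1010 − 918 = 92 hPa.
V ≈ 5.79 × 92^0.637 = 5.79 × 17.82 ≈ 103 kt.
103 kt falls in the Category 3 band.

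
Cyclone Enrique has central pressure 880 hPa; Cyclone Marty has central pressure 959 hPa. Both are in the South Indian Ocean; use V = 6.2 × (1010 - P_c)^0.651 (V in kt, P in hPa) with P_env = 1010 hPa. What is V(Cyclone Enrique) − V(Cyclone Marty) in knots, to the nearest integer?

67 kt

Cyclone Enrique: ΔP = 130; V ≈ 6.2 × 130^0.651 ≈ 147.42 kt.
Cyclone Marty: ΔP = 51; V ≈ 6.2 × 51^0.651 ≈ 80.17 kt.
Difference ≈ 147.42 − 80.17 = 67.25 → 67 kt.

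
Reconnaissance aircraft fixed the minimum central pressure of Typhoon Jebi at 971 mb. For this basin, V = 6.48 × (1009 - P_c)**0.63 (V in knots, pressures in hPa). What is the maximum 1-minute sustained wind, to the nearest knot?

ΔP = 1009 − 971 = 38 mb.
38^0.63 ≈ 9.892.
V ≈ 6.48 × 9.892 ≈ 64.1 kt.

64 kt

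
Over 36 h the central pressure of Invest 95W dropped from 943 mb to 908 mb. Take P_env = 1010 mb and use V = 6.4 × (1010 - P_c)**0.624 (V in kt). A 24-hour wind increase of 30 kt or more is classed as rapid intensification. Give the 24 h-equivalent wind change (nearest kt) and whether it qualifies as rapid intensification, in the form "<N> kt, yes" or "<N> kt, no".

18 kt, no

V₁: ΔP = 67, V ≈ 6.4 × 67^0.624 ≈ 88.24 kt.
V₂: ΔP = 102, V ≈ 6.4 × 102^0.624 ≈ 114.70 kt.
ΔV over 36 h = 26.46 kt → 24 h equivalent = 26.46 × 24/36 ≈ 17.64 kt.
18 kt < 30 kt ⇒ not rapid intensification.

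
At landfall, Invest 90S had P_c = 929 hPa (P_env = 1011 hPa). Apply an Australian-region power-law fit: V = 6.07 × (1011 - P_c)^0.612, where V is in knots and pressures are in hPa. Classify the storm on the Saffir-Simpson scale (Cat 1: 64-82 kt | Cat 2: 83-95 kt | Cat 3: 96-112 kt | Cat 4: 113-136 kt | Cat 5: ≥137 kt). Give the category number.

ΔP = 1011 − 929 = 82 hPa.
V ≈ 6.07 × 82^0.612 = 6.07 × 14.83 ≈ 90 kt.
90 kt falls in the Category 2 band.

2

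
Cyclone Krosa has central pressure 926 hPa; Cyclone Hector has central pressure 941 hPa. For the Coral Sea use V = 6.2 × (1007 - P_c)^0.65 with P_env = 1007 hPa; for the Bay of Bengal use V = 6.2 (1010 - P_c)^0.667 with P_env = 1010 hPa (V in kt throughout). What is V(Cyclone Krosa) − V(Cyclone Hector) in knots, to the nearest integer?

Cyclone Krosa: ΔP = 81; V ≈ 6.2 × 81^0.65 ≈ 107.87 kt.
Cyclone Hector: ΔP = 69; V ≈ 6.2 × 69^0.667 ≈ 104.45 kt.
Difference ≈ 107.87 − 104.45 = 3.42 → 3 kt.

3 kt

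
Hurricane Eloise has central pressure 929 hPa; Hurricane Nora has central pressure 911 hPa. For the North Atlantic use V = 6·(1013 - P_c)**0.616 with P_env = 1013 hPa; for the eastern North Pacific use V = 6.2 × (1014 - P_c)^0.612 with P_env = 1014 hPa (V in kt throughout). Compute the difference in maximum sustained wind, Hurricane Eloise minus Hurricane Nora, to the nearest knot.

Hurricane Eloise: ΔP = 84; V ≈ 6 × 84^0.616 ≈ 91.94 kt.
Hurricane Nora: ΔP = 103; V ≈ 6.2 × 103^0.612 ≈ 105.74 kt.
Difference ≈ 91.94 − 105.74 = -13.80 → -14 kt.

-14 kt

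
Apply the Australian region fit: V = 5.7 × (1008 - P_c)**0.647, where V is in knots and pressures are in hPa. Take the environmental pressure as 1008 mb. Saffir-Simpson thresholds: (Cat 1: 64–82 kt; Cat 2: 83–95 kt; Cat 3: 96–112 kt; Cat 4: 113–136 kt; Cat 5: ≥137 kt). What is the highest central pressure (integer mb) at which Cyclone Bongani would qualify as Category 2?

Category 2 begins at V = 83 kt.
Required ΔP = (83/5.7)^(1/0.647) = 14.561^1.546 ≈ 62.78 mb.
P_c ≤ 1008 − 62.78 = 945.22, so the highest integer P_c is 945 mb.

945 mb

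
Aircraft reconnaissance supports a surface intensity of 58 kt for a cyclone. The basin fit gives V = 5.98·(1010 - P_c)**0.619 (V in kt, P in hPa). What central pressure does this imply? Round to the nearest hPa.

971 hPa

ΔP = (V / 5.98)^(1/0.619) = (58/5.98)^1.616.
58/5.98 = 9.699; 9.699^1.616 ≈ 39.27 hPa.
P_c = 1010 − 39.27 = 970.73 ≈ 971 hPa.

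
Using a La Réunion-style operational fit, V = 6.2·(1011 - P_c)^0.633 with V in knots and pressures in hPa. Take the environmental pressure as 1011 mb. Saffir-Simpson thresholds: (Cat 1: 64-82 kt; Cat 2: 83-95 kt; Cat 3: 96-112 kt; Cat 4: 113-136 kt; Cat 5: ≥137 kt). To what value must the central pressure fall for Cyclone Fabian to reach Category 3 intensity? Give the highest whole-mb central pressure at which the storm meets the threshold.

935 mb

Category 3 begins at V = 96 kt.
Required ΔP = (96/6.2)^(1/0.633) = 15.484^1.580 ≈ 75.81 mb.
P_c ≤ 1011 − 75.81 = 935.19, so the highest integer P_c is 935 mb.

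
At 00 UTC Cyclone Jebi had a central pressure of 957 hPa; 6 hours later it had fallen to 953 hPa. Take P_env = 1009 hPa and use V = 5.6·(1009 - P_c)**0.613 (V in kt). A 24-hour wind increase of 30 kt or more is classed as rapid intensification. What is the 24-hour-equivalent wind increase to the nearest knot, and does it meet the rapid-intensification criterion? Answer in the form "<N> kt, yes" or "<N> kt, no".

12 kt, no

V₁: ΔP = 52, V ≈ 5.6 × 52^0.613 ≈ 63.11 kt.
V₂: ΔP = 56, V ≈ 5.6 × 56^0.613 ≈ 66.04 kt.
ΔV over 6 h = 2.93 kt → 24 h equivalent = 2.93 × 24/6 ≈ 11.72 kt.
12 kt < 30 kt ⇒ not rapid intensification.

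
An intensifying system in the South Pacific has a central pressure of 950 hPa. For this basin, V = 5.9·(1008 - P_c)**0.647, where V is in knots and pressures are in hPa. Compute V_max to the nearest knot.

ΔP = 1008 − 950 = 58 hPa.
58^0.647 ≈ 13.834.
V ≈ 5.9 × 13.834 ≈ 81.6 kt.

82 kt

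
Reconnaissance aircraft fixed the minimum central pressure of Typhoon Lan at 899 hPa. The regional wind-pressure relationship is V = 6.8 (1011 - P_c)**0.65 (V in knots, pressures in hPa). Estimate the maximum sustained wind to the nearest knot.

146 kt

ΔP = 1011 − 899 = 112 hPa.
112^0.65 ≈ 21.478.
V ≈ 6.8 × 21.478 ≈ 146.0 kt.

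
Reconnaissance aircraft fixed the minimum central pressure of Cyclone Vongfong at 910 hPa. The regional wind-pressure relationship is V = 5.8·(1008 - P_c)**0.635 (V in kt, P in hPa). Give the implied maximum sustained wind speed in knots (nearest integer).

ΔP = 1008 − 910 = 98 hPa.
98^0.635 ≈ 18.384.
V ≈ 5.8 × 18.384 ≈ 106.6 kt.

107 kt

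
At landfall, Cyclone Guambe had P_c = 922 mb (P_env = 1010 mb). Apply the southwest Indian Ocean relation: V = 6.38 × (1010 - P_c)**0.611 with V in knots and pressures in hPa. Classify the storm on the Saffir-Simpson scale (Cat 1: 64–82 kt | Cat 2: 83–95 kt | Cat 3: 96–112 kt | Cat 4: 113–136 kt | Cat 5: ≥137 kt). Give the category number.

3

ΔP = 1010 − 922 = 88 mb.
V ≈ 6.38 × 88^0.611 = 6.38 × 15.42 ≈ 98 kt.
98 kt falls in the Category 3 band.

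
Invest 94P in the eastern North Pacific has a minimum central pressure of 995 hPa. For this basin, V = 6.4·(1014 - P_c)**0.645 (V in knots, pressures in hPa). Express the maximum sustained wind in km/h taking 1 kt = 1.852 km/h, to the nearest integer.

79 km/h

ΔP = 1014 − 995 = 19 hPa.
V ≈ 6.4 × 19^0.645 = 6.4 × 6.680 ≈ 42.754 kt.
42.754 × 1.852 ≈ 79.18 km/h → 79 km/h.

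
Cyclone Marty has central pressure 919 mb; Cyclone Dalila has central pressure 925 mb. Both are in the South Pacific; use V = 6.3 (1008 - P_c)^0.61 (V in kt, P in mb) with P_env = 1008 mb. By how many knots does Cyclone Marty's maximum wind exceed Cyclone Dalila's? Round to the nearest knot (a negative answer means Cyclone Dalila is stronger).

4 kt

Cyclone Marty: ΔP = 89; V ≈ 6.3 × 89^0.61 ≈ 97.38 kt.
Cyclone Dalila: ΔP = 83; V ≈ 6.3 × 83^0.61 ≈ 93.32 kt.
Difference ≈ 97.38 − 93.32 = 4.06 → 4 kt.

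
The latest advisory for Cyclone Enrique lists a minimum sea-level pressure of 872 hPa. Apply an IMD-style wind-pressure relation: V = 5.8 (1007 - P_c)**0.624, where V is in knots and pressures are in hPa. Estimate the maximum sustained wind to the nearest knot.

124 kt

ΔP = 1007 − 872 = 135 hPa.
135^0.624 ≈ 21.347.
V ≈ 5.8 × 21.347 ≈ 123.8 kt.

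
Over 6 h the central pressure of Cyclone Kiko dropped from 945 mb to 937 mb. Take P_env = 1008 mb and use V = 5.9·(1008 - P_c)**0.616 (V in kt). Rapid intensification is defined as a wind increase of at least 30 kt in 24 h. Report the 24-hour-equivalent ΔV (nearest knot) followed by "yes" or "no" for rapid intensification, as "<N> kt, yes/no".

V₁: ΔP = 63, V ≈ 5.9 × 63^0.616 ≈ 75.73 kt.
V₂: ΔP = 71, V ≈ 5.9 × 71^0.616 ≈ 81.51 kt.
ΔV over 6 h = 5.78 kt → 24 h equivalent = 5.78 × 24/6 ≈ 23.12 kt.
23 kt < 30 kt ⇒ not rapid intensification.

23 kt, no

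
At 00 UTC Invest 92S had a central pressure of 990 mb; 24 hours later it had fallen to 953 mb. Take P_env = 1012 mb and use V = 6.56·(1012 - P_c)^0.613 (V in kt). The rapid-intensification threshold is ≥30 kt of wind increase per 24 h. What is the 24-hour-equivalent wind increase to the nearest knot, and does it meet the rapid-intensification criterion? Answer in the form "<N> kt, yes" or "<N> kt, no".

36 kt, yes

V₁: ΔP = 22, V ≈ 6.56 × 22^0.613 ≈ 43.63 kt.
V₂: ΔP = 59, V ≈ 6.56 × 59^0.613 ≈ 79.88 kt.
ΔV over 24 h = 36.25 kt → 24 h equivalent = 36.25 × 24/24 ≈ 36.25 kt.
36 kt ≥ 30 kt ⇒ rapid intensification.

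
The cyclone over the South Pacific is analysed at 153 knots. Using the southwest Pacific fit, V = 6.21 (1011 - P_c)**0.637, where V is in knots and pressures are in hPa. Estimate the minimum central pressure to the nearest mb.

ΔP = (V / 6.21)^(1/0.637) = (153/6.21)^1.570.
153/6.21 = 24.638; 24.638^1.570 ≈ 152.97 mb.
P_c = 1011 − 152.97 = 858.03 ≈ 858 mb.

858 mb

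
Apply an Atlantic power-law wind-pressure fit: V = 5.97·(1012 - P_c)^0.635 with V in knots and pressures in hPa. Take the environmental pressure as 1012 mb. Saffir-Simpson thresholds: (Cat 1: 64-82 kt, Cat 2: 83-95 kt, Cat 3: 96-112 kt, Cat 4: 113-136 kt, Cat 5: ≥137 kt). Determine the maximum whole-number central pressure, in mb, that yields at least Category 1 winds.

Category 1 begins at V = 64 kt.
Required ΔP = (64/5.97)^(1/0.635) = 10.720^1.575 ≈ 41.92 mb.
P_c ≤ 1012 − 41.92 = 970.08, so the highest integer P_c is 970 mb.

970 mb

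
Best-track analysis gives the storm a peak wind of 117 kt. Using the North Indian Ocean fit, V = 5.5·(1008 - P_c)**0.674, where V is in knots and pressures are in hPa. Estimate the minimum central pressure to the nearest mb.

ΔP = (V / 5.5)^(1/0.674) = (117/5.5)^1.484.
117/5.5 = 21.273; 21.273^1.484 ≈ 93.34 mb.
P_c = 1008 − 93.34 = 914.66 ≈ 915 mb.

915 mb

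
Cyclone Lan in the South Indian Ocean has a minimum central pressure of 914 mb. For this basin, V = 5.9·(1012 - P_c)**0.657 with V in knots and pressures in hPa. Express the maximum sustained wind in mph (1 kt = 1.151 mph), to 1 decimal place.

138.1 mph

ΔP = 1012 − 914 = 98 mb.
V ≈ 5.9 × 98^0.657 = 5.9 × 20.335 ≈ 119.974 kt.
119.974 × 1.151 ≈ 138.09 mph → 138.1 mph.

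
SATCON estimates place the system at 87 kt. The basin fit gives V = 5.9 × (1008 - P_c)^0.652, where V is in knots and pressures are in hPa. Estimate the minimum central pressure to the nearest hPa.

946 hPa

ΔP = (V / 5.9)^(1/0.652) = (87/5.9)^1.534.
87/5.9 = 14.746; 14.746^1.534 ≈ 62.01 hPa.
P_c = 1008 − 62.01 = 945.99 ≈ 946 hPa.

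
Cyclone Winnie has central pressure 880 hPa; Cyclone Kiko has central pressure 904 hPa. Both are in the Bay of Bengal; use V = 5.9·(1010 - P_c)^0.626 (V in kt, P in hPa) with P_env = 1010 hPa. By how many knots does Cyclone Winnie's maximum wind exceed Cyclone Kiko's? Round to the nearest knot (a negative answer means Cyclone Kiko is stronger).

Cyclone Winnie: ΔP = 130; V ≈ 5.9 × 130^0.626 ≈ 124.22 kt.
Cyclone Kiko: ΔP = 106; V ≈ 5.9 × 106^0.626 ≈ 109.32 kt.
Difference ≈ 124.22 − 109.32 = 14.90 → 15 kt.

15 kt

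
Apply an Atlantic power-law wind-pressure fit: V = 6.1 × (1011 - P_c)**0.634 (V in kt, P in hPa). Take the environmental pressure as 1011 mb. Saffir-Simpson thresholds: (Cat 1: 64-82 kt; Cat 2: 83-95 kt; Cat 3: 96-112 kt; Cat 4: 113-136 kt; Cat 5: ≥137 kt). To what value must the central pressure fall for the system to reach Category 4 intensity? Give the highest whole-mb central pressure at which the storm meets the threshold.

911 mb

Category 4 begins at V = 113 kt.
Required ΔP = (113/6.1)^(1/0.634) = 18.525^1.577 ≈ 99.91 mb.
P_c ≤ 1011 − 99.91 = 911.09, so the highest integer P_c is 911 mb.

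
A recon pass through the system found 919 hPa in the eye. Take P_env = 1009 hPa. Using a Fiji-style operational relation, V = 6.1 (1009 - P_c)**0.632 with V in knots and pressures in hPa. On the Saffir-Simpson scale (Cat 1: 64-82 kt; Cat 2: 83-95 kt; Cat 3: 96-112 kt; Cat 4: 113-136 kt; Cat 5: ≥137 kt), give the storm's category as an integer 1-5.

ΔP = 1009 − 919 = 90 hPa.
V ≈ 6.1 × 90^0.632 = 6.1 × 17.18 ≈ 105 kt.
105 kt falls in the Category 3 band.

3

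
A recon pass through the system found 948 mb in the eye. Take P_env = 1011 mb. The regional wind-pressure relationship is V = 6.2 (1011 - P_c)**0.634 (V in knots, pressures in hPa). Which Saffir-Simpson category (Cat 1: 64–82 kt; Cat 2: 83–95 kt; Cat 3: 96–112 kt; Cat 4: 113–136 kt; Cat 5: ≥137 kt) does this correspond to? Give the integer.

2

ΔP = 1011 − 948 = 63 mb.
V ≈ 6.2 × 63^0.634 = 6.2 × 13.83 ≈ 86 kt.
86 kt falls in the Category 2 band.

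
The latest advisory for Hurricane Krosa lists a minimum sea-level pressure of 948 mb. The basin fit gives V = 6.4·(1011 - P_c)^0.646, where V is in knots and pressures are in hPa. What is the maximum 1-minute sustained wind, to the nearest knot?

ΔP = 1011 − 948 = 63 mb.
63^0.646 ≈ 14.534.
V ≈ 6.4 × 14.534 ≈ 93.0 kt.

93 kt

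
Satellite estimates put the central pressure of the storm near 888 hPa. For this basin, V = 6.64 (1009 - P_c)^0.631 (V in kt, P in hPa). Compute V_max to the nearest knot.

ΔP = 1009 − 888 = 121 hPa.
121^0.631 ≈ 20.618.
V ≈ 6.64 × 20.618 ≈ 136.9 kt.

137 kt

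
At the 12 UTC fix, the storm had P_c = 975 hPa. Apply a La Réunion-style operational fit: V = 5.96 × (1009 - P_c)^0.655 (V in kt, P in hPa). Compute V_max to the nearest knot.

60 kt

ΔP = 1009 − 975 = 34 hPa.
34^0.655 ≈ 10.072.
V ≈ 5.96 × 10.072 ≈ 60.0 kt.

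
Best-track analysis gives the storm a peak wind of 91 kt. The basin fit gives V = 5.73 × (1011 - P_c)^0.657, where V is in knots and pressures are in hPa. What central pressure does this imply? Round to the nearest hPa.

ΔP = (V / 5.73)^(1/0.657) = (91/5.73)^1.522.
91/5.73 = 15.881; 15.881^1.522 ≈ 67.27 hPa.
P_c = 1011 − 67.27 = 943.73 ≈ 944 hPa.

944 hPa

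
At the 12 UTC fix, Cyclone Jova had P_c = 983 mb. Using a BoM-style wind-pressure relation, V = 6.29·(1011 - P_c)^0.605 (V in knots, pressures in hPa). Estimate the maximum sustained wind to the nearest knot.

ΔP = 1011 − 983 = 28 mb.
28^0.605 ≈ 7.508.
V ≈ 6.29 × 7.508 ≈ 47.2 kt.

47 kt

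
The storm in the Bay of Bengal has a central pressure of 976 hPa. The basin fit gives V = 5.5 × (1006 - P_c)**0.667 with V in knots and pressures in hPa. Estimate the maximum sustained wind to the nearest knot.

ΔP = 1006 − 976 = 30 hPa.
30^0.667 ≈ 9.666.
V ≈ 5.5 × 9.666 ≈ 53.2 kt.

53 kt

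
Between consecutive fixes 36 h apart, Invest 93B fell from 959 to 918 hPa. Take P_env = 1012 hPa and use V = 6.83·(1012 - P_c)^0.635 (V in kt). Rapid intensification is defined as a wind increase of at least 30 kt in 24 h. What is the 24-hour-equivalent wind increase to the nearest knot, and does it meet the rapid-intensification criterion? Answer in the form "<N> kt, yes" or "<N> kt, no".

25 kt, no

V₁: ΔP = 53, V ≈ 6.83 × 53^0.635 ≈ 84.98 kt.
V₂: ΔP = 94, V ≈ 6.83 × 94^0.635 ≈ 122.28 kt.
ΔV over 36 h = 37.30 kt → 24 h equivalent = 37.30 × 24/36 ≈ 24.87 kt.
25 kt < 30 kt ⇒ not rapid intensification.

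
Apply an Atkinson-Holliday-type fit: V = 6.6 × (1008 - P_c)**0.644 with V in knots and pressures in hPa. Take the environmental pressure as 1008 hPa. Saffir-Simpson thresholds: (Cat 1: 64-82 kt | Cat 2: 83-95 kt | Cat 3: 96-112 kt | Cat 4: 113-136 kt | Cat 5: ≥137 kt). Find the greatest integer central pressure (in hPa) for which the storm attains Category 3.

Category 3 begins at V = 96 kt.
Required ΔP = (96/6.6)^(1/0.644) = 14.545^1.553 ≈ 63.90 hPa.
P_c ≤ 1008 − 63.90 = 944.10, so the highest integer P_c is 944 hPa.

944 hPa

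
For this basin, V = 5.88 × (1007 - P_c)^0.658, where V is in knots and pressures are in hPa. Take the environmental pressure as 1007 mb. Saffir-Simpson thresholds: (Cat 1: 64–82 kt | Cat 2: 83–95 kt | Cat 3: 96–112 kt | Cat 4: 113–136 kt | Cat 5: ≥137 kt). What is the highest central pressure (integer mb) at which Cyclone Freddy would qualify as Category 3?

Category 3 begins at V = 96 kt.
Required ΔP = (96/5.88)^(1/0.658) = 16.327^1.520 ≈ 69.71 mb.
P_c ≤ 1007 − 69.71 = 937.29, so the highest integer P_c is 937 mb.

937 mb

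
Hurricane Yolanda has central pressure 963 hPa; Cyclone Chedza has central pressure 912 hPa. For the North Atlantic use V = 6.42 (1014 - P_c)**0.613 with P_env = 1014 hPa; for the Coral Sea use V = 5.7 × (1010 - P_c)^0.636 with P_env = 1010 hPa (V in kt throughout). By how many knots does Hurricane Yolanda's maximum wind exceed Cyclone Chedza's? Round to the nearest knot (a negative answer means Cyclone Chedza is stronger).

-34 kt

Hurricane Yolanda: ΔP = 51; V ≈ 6.42 × 51^0.613 ≈ 71.49 kt.
Cyclone Chedza: ΔP = 98; V ≈ 5.7 × 98^0.636 ≈ 105.27 kt.
Difference ≈ 71.49 − 105.27 = -33.78 → -34 kt.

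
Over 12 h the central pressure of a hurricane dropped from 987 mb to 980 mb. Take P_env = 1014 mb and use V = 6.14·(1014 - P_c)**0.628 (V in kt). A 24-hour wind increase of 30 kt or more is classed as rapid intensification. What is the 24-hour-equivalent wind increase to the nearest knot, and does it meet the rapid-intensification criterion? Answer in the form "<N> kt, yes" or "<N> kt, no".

15 kt, no

V₁: ΔP = 27, V ≈ 6.14 × 27^0.628 ≈ 48.65 kt.
V₂: ΔP = 34, V ≈ 6.14 × 34^0.628 ≈ 56.23 kt.
ΔV over 12 h = 7.58 kt → 24 h equivalent = 7.58 × 24/12 ≈ 15.16 kt.
15 kt < 30 kt ⇒ not rapid intensification.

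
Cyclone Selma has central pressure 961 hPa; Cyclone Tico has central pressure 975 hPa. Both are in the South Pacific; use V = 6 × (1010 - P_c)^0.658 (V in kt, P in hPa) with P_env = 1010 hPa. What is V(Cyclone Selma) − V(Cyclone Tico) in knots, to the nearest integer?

15 kt

Cyclone Selma: ΔP = 49; V ≈ 6 × 49^0.658 ≈ 77.68 kt.
Cyclone Tico: ΔP = 35; V ≈ 6 × 35^0.658 ≈ 62.25 kt.
Difference ≈ 77.68 − 62.25 = 15.43 → 15 kt.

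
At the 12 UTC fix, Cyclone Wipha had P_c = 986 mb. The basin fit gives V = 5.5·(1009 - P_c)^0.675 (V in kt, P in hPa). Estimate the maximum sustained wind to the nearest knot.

ΔP = 1009 − 986 = 23 mb.
23^0.675 ≈ 8.302.
V ≈ 5.5 × 8.302 ≈ 45.7 kt.

46 kt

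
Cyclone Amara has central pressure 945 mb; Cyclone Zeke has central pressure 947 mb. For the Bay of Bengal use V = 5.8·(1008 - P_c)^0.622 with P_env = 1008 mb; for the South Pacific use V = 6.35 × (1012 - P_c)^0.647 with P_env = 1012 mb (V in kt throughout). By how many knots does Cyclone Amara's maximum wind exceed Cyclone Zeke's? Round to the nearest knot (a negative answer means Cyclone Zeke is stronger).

-18 kt

Cyclone Amara: ΔP = 63; V ≈ 5.8 × 63^0.622 ≈ 76.32 kt.
Cyclone Zeke: ΔP = 65; V ≈ 6.35 × 65^0.647 ≈ 94.56 kt.
Difference ≈ 76.32 − 94.56 = -18.24 → -18 kt.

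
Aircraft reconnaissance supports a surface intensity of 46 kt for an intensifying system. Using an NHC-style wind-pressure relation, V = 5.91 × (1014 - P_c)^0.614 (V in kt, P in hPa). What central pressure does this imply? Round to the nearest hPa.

986 hPa

ΔP = (V / 5.91)^(1/0.614) = (46/5.91)^1.629.
46/5.91 = 7.783; 7.783^1.629 ≈ 28.28 hPa.
P_c = 1014 − 28.28 = 985.72 ≈ 986 hPa.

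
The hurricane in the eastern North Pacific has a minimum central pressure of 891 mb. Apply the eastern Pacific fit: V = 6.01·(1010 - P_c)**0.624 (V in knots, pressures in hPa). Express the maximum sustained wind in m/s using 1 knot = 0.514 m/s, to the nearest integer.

61 m/s

ΔP = 1010 − 891 = 119 mb.
V ≈ 6.01 × 119^0.624 = 6.01 × 19.731 ≈ 118.581 kt.
118.581 × 0.514 ≈ 60.95 m/s → 61 m/s.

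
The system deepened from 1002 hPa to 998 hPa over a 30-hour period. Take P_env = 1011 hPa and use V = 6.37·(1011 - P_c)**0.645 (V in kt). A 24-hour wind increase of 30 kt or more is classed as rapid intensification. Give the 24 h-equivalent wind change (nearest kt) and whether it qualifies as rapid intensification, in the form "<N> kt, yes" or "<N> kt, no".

6 kt, no

V₁: ΔP = 9, V ≈ 6.37 × 9^0.645 ≈ 26.28 kt.
V₂: ΔP = 13, V ≈ 6.37 × 13^0.645 ≈ 33.31 kt.
ΔV over 30 h = 7.03 kt → 24 h equivalent = 7.03 × 24/30 ≈ 5.62 kt.
6 kt < 30 kt ⇒ not rapid intensification.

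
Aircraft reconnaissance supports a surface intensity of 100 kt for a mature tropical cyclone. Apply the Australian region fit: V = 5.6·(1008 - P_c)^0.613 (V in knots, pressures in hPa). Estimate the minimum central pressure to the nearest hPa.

ΔP = (V / 5.6)^(1/0.613) = (100/5.6)^1.631.
100/5.6 = 17.857; 17.857^1.631 ≈ 110.18 hPa.
P_c = 1008 − 110.18 = 897.82 ≈ 898 hPa.

898 hPa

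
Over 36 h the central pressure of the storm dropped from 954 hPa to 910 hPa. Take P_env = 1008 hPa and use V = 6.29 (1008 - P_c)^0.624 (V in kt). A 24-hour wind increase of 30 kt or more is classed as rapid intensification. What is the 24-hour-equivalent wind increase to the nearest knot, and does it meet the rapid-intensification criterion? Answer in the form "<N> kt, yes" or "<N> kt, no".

V₁: ΔP = 54, V ≈ 6.29 × 54^0.624 ≈ 75.80 kt.
V₂: ΔP = 98, V ≈ 6.29 × 98^0.624 ≈ 109.95 kt.
ΔV over 36 h = 34.15 kt → 24 h equivalent = 34.15 × 24/36 ≈ 22.77 kt.
23 kt < 30 kt ⇒ not rapid intensification.

23 kt, no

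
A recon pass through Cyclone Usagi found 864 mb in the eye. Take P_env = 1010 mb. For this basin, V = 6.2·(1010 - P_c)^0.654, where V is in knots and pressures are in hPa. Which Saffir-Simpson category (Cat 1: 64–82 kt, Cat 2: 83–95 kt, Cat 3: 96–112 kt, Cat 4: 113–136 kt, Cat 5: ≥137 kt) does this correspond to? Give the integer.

ΔP = 1010 − 864 = 146 mb.
V ≈ 6.2 × 146^0.654 = 6.2 × 26.03 ≈ 161 kt.
161 kt falls in the Category 5 band.

5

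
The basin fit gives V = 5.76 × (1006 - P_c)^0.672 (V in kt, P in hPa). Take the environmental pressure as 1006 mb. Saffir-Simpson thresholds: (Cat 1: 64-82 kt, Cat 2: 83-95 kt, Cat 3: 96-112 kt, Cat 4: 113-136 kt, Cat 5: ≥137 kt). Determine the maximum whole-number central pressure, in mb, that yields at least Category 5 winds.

Category 5 begins at V = 137 kt.
Required ΔP = (137/5.76)^(1/0.672) = 23.785^1.488 ≈ 111.70 mb.
P_c ≤ 1006 − 111.70 = 894.30, so the highest integer P_c is 894 mb.

894 mb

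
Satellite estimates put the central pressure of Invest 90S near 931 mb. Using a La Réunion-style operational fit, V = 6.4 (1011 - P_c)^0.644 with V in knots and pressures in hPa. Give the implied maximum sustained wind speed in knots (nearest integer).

108 kt

ΔP = 1011 − 931 = 80 mb.
80^0.644 ≈ 16.811.
V ≈ 6.4 × 16.811 ≈ 107.6 kt.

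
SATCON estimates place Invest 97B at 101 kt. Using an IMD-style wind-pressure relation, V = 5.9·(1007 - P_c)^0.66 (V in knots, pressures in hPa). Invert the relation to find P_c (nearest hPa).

ΔP = (V / 5.9)^(1/0.66) = (101/5.9)^1.515.
101/5.9 = 17.119; 17.119^1.515 ≈ 73.94 hPa.
P_c = 1007 − 73.94 = 933.06 ≈ 933 hPa.

933 hPa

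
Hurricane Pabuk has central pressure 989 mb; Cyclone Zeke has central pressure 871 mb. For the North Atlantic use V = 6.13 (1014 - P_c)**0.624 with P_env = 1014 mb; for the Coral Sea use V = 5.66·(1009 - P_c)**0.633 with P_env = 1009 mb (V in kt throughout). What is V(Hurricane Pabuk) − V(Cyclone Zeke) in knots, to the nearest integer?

-82 kt

Hurricane Pabuk: ΔP = 25; V ≈ 6.13 × 25^0.624 ≈ 45.69 kt.
Cyclone Zeke: ΔP = 138; V ≈ 5.66 × 138^0.633 ≈ 128.04 kt.
Difference ≈ 45.69 − 128.04 = -82.35 → -82 kt.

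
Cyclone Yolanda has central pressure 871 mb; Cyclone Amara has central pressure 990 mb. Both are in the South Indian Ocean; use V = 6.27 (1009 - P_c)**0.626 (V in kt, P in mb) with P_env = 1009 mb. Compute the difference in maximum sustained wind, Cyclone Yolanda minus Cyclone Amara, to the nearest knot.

Cyclone Yolanda: ΔP = 138; V ≈ 6.27 × 138^0.626 ≈ 137.04 kt.
Cyclone Amara: ΔP = 19; V ≈ 6.27 × 19^0.626 ≈ 39.61 kt.
Difference ≈ 137.04 − 39.61 = 97.43 → 97 kt.

97 kt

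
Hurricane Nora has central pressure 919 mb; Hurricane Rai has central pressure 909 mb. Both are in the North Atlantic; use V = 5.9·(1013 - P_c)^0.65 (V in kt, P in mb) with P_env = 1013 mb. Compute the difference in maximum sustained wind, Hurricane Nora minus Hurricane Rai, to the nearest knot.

-8 kt

Hurricane Nora: ΔP = 94; V ≈ 5.9 × 94^0.65 ≈ 113.08 kt.
Hurricane Rai: ΔP = 104; V ≈ 5.9 × 104^0.65 ≈ 120.76 kt.
Difference ≈ 113.08 − 120.76 = -7.68 → -8 kt.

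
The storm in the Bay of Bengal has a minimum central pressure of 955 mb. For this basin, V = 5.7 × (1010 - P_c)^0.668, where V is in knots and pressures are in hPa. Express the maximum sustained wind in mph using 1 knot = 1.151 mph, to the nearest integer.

95 mph

ΔP = 1010 − 955 = 55 mb.
V ≈ 5.7 × 55^0.668 = 5.7 × 14.540 ≈ 82.878 kt.
82.878 × 1.151 ≈ 95.39 mph → 95 mph.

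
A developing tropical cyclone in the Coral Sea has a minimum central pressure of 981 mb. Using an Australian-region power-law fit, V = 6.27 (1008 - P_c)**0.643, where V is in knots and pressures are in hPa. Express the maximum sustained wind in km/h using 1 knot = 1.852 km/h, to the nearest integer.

97 km/h

ΔP = 1008 − 981 = 27 mb.
V ≈ 6.27 × 27^0.643 = 6.27 × 8.325 ≈ 52.196 kt.
52.196 × 1.852 ≈ 96.67 km/h → 97 km/h.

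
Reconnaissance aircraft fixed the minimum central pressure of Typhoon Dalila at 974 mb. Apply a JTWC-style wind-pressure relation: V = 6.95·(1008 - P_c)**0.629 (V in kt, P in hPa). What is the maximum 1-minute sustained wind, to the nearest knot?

64 kt

ΔP = 1008 − 974 = 34 mb.
34^0.629 ≈ 9.190.
V ≈ 6.95 × 9.190 ≈ 63.9 kt.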